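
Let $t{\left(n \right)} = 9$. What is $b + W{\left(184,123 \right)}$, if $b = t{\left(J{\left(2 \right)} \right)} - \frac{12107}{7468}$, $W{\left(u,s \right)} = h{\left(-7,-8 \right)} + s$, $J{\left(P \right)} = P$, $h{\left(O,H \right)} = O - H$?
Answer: $\frac{981137}{7468} \approx 131.38$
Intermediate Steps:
$W{\left(u,s \right)} = 1 + s$ ($W{\left(u,s \right)} = \left(-7 - -8\right) + s = \left(-7 + 8\right) + s = 1 + s$)
$b = \frac{55105}{7468}$ ($b = 9 - \frac{12107}{7468} = \frac{55105}{7468} \approx 7.3788$)
$b + W{\left(184,123 \right)} = \frac{55105}{7468} + \left(1 + 123\right) = \frac{55105}{7468} + 124 = \frac{981137}{7468}$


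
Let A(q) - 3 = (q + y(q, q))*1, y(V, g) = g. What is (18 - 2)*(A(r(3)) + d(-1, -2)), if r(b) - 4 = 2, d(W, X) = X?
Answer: 208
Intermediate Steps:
r(b) = 6 (r(b) = 4 + 2 = 6)
A(q) = 3 + 2*q (A(q) = 3 + (q + q)*1 = 3 + (2*q)*1 = 3 + 2*q)
(18 - 2)*(A(r(3)) + d(-1, -2)) = (18 - 2)*((3 + 2*6) - 2) = 16*((3 + 12) - 2) = 16*(15 - 2) = 16*13 = 208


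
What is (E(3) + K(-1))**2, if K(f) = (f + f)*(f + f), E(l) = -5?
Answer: 1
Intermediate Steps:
K(f) = 4*f**2 (K(f) = (2*f)*(2*f) = 4*f**2)
(E(3) + K(-1))**2 = (-5 + 4*(-1)**2)**2 = (-5 + 4*1)**2 = (-5 + 4)**2 = (-1)**2 = 1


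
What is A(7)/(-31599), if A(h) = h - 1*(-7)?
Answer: -14/31599 ≈ -0.00044305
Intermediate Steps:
A(h) = 7 + h (A(h) = h + 7 = 7 + h)
A(7)/(-31599) = (7 + 7)/(-31599) = 14*(-1/31599) = -14/31599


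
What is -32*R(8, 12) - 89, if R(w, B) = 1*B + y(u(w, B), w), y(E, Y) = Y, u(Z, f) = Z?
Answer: -729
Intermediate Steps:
R(w, B) = B + w (R(w, B) = 1*B + w = B + w)
-32*R(8, 12) - 89 = -32*(12 + 8) - 89 = -32*20 - 89 = -640 - 89 = -729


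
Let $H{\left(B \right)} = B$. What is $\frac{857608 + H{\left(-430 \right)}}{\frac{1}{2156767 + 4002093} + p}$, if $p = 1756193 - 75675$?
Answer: $\frac{1759746432360}{3450025029827} \approx 0.51007$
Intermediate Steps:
$p = 1680518$
$\frac{857608 + H{\left(-430 \right)}}{\frac{1}{2156767 + 4002093} + p} = \frac{857608 - 430}{\frac{1}{2156767 + 4002093} + 1680518} = \frac{857178}{\frac{1}{6158860} + 1680518} = \frac{857178}{\frac{10350075089481}{6158860}} = 857178 \cdot \frac{6158860}{10350075089481} = \frac{1759746432360}{3450025029827}$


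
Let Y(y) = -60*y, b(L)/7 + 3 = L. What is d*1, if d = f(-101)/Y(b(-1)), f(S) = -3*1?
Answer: -1/560 ≈ -0.0017857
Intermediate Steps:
b(L) = -21 + 7*L
f(S) = -3
d = -1/560 (d = -3*(-1/(60*(-21 + 7*(-1)))) = -3*(-1/(60*(-21 - 7))) = -3/((-60*(-28))) = -3/1680 = -3*1/1680 = -1/560 ≈ -0.0017857)
d*1 = -1/560*1 = -1/560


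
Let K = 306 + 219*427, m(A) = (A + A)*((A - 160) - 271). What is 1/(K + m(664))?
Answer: 1/403243 ≈ 2.4799e-6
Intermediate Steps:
m(A) = 2*A*(-431 + A) (m(A) = (2*A)*((-160 + A) - 271) = (2*A)*(-431 + A) = 2*A*(-431 + A))
K = 93819 (K = 306 + 93513 = 93819)
1/(K + m(664)) = 1/(93819 + 2*664*(-431 + 664)) = 1/(93819 + 2*664*233) = 1/(93819 + 309424) = 1/403243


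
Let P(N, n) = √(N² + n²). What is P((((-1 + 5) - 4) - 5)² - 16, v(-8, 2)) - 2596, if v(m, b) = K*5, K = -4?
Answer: -2596 + √481 ≈ -2574.1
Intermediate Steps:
v(m, b) = -20 (v(m, b) = -4*5 = -20)
P((((-1 + 5) - 4) - 5)² - 16, v(-8, 2)) - 2596 = √(((((-1 + 5) - 4) - 5)² - 16)² + (-20)²) - 2596 = √((((4 - 4) - 5)² - 16)² + 400) - 2596 = √(((0 - 5)² - 16)² + 400) - 2596 = √(((-5)² - 16)² + 400) - 2596 = √((25 - 16)² + 400) - 2596 = √(9² + 400) - 2596 = √(81 + 400) - 2596 = √481 - 2596 = -2596 + √481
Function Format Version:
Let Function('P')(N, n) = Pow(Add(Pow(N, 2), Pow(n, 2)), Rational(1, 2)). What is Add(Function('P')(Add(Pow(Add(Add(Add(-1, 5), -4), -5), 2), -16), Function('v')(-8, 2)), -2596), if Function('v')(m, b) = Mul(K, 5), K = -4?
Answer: Add(-2596, Pow(481, Rational(1, 2))) ≈ -2574.1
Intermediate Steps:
Function('v')(m, b) = -20 (Function('v')(m, b) = Mul(-4, 5) = -20)
Add(Function('P')(Add(Pow(Add(Add(Add(-1, 5), -4), -5), 2), -16), Function('v')(-8, 2)), -2596) = Add(Pow(Add(Pow(Add(Pow(Add(Add(Add(-1, 5), -4), -5), 2), -16), 2), Pow(-20, 2)), Rational(1, 2)), -2596) = Add(Pow(Add(Pow(Add(Pow(Add(Add(4, -4), -5), 2), -16), 2), 400), Rational(1, 2)), -2596) = Add(Pow(Add(Pow(Add(Pow(Add(0, -5), 2), -16), 2), 400), Rational(1, 2)), -2596) = Add(Pow(Add(Pow(Add(Pow(-5, 2), -16), 2), 400), Rational(1, 2)), -2596) = Add(Pow(Add(Pow(Add(25, -16), 2), 400), Rational(1, 2)), -2596) = Add(Pow(Add(Pow(9, 2), 400), Rational(1, 2)), -2596) = Add(Pow(Add(81, 400), Rational(1, 2)), -2596) = Add(Pow(481, Rational(1, 2)), -2596) = Add(-2596, Pow(481, Rational(1, 2)))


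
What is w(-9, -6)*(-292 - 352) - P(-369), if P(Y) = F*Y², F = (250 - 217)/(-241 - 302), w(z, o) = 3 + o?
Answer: 1847463/181 ≈ 10207.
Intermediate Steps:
F = -11/181 (F = 33/(-543) = 33*(-1/543) = -11/181 ≈ -0.060773)
P(Y) = -11*Y²/181
w(-9, -6)*(-292 - 352) - P(-369) = (3 - 6)*(-292 - 352) - (-11)*(-369)²/181 = -3*(-644) - (-11)*136161/181 = 1932 - 1*(-1497771/181) = 1932 + 1497771/181 = 1847463/181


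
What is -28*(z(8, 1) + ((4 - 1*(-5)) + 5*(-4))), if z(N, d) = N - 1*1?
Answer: 112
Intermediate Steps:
z(N, d) = -1 + N (z(N, d) = N - 1 = -1 + N)
-28*(z(8, 1) + ((4 - 1*(-5)) + 5*(-4))) = -28*((-1 + 8) + ((4 - 1*(-5)) + 5*(-4))) = -28*(7 + ((4 + 5) - 20)) = -28*(7 + (9 - 20)) = -28*(7 - 11) = -28*(-4) = 112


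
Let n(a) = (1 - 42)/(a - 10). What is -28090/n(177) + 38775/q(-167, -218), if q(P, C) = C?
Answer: 1021054765/8938 ≈ 1.1424e+5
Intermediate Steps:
n(a) = -41/(-10 + a)
-28090/n(177) + 38775/q(-167, -218) = -28090/((-41/(-10 + 177))) + 38775/(-218) = -28090/((-41/167)) + 38775*(-1/218) = -28090/((-41*1/167)) - 38775/218 = -28090/(-41/167) - 38775/218 = -28090*(-167/41) - 38775/218 = 4691030/41 - 38775/218 = 1021054765/8938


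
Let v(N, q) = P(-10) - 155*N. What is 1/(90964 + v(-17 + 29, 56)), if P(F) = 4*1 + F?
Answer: 1/89098 ≈ 1.1224e-5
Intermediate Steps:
P(F) = 4 + F
v(N, q) = -6 - 155*N (v(N, q) = (4 - 10) - 155*N = -6 - 155*N)
1/(90964 + v(-17 + 29, 56)) = 1/(90964 + (-6 - 155*(-17 + 29))) = 1/(90964 + (-6 - 155*12)) = 1/(90964 + (-6 - 1860)) = 1/(90964 - 1866) = 1/89098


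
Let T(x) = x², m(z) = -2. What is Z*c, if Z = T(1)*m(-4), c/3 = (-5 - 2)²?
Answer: -294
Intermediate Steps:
c = 147 (c = 3*(-5 - 2)² = 3*(-7)² = 3*49 = 147)
Z = -2 (Z = 1²*(-2) = 1*(-2) = -2)
Z*c = -2*147 = -294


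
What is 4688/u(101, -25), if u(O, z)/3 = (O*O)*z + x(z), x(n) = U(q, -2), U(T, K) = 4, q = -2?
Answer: -4688/765063 ≈ -0.0061276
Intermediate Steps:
x(n) = 4
u(O, z) = 12 + 3*z*O² (u(O, z) = 3*((O*O)*z + 4) = 3*(O²*z + 4) = 3*(z*O² + 4) = 3*(4 + z*O²) = 12 + 3*z*O²)
4688/u(101, -25) = 4688/(12 + 3*(-25)*101²) = 4688/(12 + 3*(-25)*10201) = 4688/(12 - 765075) = 4688/(-765063) = 4688*(-1/765063) = -4688/765063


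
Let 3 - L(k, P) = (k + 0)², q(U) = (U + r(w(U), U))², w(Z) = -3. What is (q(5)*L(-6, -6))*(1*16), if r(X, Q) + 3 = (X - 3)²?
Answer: -762432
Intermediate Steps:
r(X, Q) = -3 + (-3 + X)² (r(X, Q) = -3 + (X - 3)² = -3 + (-3 + X)²)
q(U) = (33 + U)² (q(U) = (U + (-3 + (-3 - 3)²))² = (U + (-3 + (-6)²))² = (U + (-3 + 36))² = (U + 33)² = (33 + U)²)
L(k, P) = 3 - k² (L(k, P) = 3 - (k + 0)² = 3 - k²)
(q(5)*L(-6, -6))*(1*16) = ((33 + 5)²*(3 - 1*(-6)²))*(1*16) = (38²*(3 - 1*36))*16 = (1444*(3 - 36))*16 = (1444*(-33))*16 = -47652*16 = -762432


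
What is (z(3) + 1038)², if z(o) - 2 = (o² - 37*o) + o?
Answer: 885481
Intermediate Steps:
z(o) = 2 + o² - 36*o (z(o) = 2 + ((o² - 37*o) + o) = 2 + (o² - 36*o) = 2 + o² - 36*o)
(z(3) + 1038)² = ((2 + 3² - 36*3) + 1038)² = ((2 + 9 - 108) + 1038)² = (-97 + 1038)² = 941² = 885481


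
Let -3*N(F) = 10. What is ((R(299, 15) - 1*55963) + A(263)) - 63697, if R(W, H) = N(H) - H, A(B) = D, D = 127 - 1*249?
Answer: -359401/3 ≈ -1.1980e+5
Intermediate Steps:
N(F) = -10/3 (N(F) = -⅓*10 = -10/3)
D = -122 (D = 127 - 249 = -122)
A(B) = -122
R(W, H) = -10/3 - H
((R(299, 15) - 1*55963) + A(263)) - 63697 = (((-10/3 - 1*15) - 1*55963) - 122) - 63697 = (((-10/3 - 15) - 55963) - 122) - 63697 = ((-55/3 - 55963) - 122) - 63697 = (-167944/3 - 122) - 63697 = -168310/3 - 63697 = -359401/3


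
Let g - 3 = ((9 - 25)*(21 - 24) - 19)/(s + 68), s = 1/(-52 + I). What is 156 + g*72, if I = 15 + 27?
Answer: 273468/679 ≈ 402.75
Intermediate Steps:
I = 42
s = -⅒ (s = 1/(-52 + 42) = 1/(-10) = -⅒ ≈ -0.10000)
g = 2327/679 (g = 3 + ((9 - 25)*(21 - 24) - 19)/(-⅒ + 68) = 3 + (-16*(-3) - 19)/(679/10) = 3 + (48 - 19)*(10/679) = 3 + 29*(10/679) = 3 + 290/679 = 2327/679 ≈ 3.4271)
156 + g*72 = 156 + (2327/679)*72 = 156 + 167544/679 = 273468/679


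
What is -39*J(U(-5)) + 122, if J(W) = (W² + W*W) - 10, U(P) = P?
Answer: -1438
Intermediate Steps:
J(W) = -10 + 2*W² (J(W) = (W² + W²) - 10 = 2*W² - 10 = -10 + 2*W²)
-39*J(U(-5)) + 122 = -39*(-10 + 2*(-5)²) + 122 = -39*(-10 + 2*25) + 122 = -39*(-10 + 50) + 122 = -39*40 + 122 = -1560 + 122 = -1438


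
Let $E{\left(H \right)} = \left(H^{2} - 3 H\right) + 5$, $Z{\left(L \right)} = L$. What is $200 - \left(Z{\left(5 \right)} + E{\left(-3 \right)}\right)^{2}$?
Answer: $-584$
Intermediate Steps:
$E{\left(H \right)} = 5 + H^{2} - 3 H$
$200 - \left(Z{\left(5 \right)} + E{\left(-3 \right)}\right)^{2} = 200 - \left(5 + \left(5 + \left(-3\right)^{2} - -9\right)\right)^{2} = 200 - \left(5 + \left(5 + 9 + 9\right)\right)^{2} = 200 - \left(5 + 23\right)^{2} = 200 - 28^{2} = 200 - 784 = -584$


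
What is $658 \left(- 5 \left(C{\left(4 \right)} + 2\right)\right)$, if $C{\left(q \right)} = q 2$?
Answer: $-32900$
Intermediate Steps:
$C{\left(q \right)} = 2 q$
$658 \left(- 5 \left(C{\left(4 \right)} + 2\right)\right) = 658 \left(- 5 \left(2 \cdot 4 + 2\right)\right) = 658 \left(- 5 \left(8 + 2\right)\right) = 658 \left(\left(-5\right) 10\right) = 658 \left(-50\right) = -32900$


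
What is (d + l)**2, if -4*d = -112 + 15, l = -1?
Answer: 8649/16 ≈ 540.56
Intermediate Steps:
d = 97/4 (d = -(-112 + 15)/4 = -1/4*(-97) = 97/4 ≈ 24.250)
(d + l)**2 = (97/4 - 1)**2 = (93/4)**2 = 8649/16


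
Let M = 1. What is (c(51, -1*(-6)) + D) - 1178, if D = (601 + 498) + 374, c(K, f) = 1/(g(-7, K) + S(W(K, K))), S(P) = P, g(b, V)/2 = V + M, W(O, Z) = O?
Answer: 45726/155 ≈ 295.01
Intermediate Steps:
g(b, V) = 2 + 2*V (g(b, V) = 2*(V + 1) = 2*(1 + V) = 2 + 2*V)
c(K, f) = 1/(2 + 3*K) (c(K, f) = 1/((2 + 2*K) + K) = 1/(2 + 3*K))
D = 1473 (D = 1099 + 374 = 1473)
(c(51, -1*(-6)) + D) - 1178 = (1/(2 + 3*51) + 1473) - 1178 = (1/(2 + 153) + 1473) - 1178 = (1/155 + 1473) - 1178 = 228316/155 - 1178 = 45726/155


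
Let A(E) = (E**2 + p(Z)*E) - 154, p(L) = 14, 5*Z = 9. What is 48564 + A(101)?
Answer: 60025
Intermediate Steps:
Z = 9/5 (Z = (1/5)*9 = 9/5 ≈ 1.8000)
A(E) = -154 + E**2 + 14*E (A(E) = (E**2 + 14*E) - 154 = -154 + E**2 + 14*E)
48564 + A(101) = 48564 + (-154 + 101**2 + 14*101) = 48564 + (-154 + 10201 + 1414) = 48564 + 11461 = 60025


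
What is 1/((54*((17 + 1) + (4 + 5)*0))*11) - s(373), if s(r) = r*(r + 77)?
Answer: -1794652199/10692 ≈ -1.6785e+5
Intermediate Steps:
s(r) = r*(77 + r)
1/((54*((17 + 1) + (4 + 5)*0))*11) - s(373) = 1/((54*((17 + 1) + (4 + 5)*0))*11) - 373*(77 + 373) = 1/((54*(18 + 9*0))*11) - 373*450 = 1/((54*(18 + 0))*11) - 1*167850 = 1/((54*18)*11) - 167850 = 1/(972*11) - 167850 = 1/10692 - 167850 = -1794652199/10692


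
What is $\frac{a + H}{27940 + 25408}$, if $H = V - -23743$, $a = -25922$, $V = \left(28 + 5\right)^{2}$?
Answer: $- \frac{545}{26674} \approx -0.020432$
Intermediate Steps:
$V = 1089$ ($V = 33^{2} = 1089$)
$H = 24832$ ($H = 1089 - -23743 = 1089 + 23743 = 24832$)
$\frac{a + H}{27940 + 25408} = \frac{-25922 + 24832}{27940 + 25408} = - \frac{1090}{53348} = \left(-1090\right) \frac{1}{53348} = - \frac{545}{26674}$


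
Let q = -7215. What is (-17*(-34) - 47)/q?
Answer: -177/2405 ≈ -0.073597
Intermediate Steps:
(-17*(-34) - 47)/q = (-17*(-34) - 47)/(-7215) = (578 - 47)*(-1/7215) = 531*(-1/7215) = -177/2405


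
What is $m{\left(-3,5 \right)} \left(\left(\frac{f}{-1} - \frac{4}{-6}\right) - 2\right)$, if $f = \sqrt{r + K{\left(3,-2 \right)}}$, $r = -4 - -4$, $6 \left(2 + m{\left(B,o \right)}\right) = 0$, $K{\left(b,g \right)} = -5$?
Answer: $\frac{8}{3} + 2 i \sqrt{5} \approx 2.6667 + 4.4721 i$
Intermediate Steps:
$m{\left(B,o \right)} = -2$ ($m{\left(B,o \right)} = -2 + \frac{1}{6} \cdot 0 = -2 + 0 = -2$)
$r = 0$ ($r = -4 + 4 = 0$)
$f = i \sqrt{5}$ ($f = \sqrt{0 - 5} = \sqrt{-5} = i \sqrt{5} \approx 2.2361 i$)
$m{\left(-3,5 \right)} \left(\left(\frac{f}{-1} - \frac{4}{-6}\right) - 2\right) = - 2 \left(\left(\frac{i \sqrt{5}}{-1} - \frac{4}{-6}\right) - 2\right) = - 2 \left(\left(i \sqrt{5} \left(-1\right) - - \frac{2}{3}\right) - 2\right) = - 2 \left(\left(- i \sqrt{5} + \frac{2}{3}\right) - 2\right) = - 2 \left(\left(\frac{2}{3} - i \sqrt{5}\right) - 2\right) = - 2 \left(- \frac{4}{3} - i \sqrt{5}\right) = \frac{8}{3} + 2 i \sqrt{5}$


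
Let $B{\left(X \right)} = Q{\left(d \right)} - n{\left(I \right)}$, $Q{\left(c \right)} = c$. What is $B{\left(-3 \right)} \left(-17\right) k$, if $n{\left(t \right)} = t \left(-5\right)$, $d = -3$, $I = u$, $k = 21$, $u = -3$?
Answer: $6426$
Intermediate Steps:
$I = -3$
$n{\left(t \right)} = - 5 t$
$B{\left(X \right)} = -18$ ($B{\left(X \right)} = -3 - \left(-5\right) \left(-3\right) = -3 - 15 = -18$)
$B{\left(-3 \right)} \left(-17\right) k = \left(-18\right) \left(-17\right) 21 = 306 \cdot 21 = 6426$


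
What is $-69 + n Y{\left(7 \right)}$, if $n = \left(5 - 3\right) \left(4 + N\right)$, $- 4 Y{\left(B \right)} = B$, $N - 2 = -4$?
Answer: $-76$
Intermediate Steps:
$N = -2$ ($N = 2 - 4 = -2$)
$Y{\left(B \right)} = - \frac{B}{4}$
$n = 4$ ($n = \left(5 - 3\right) \left(4 - 2\right) = \left(5 - 3\right) 2 = 2 \cdot 2 = 4$)
$-69 + n Y{\left(7 \right)} = -69 + 4 \left(\left(- \frac{1}{4}\right) 7\right) = -69 + 4 \left(- \frac{7}{4}\right) = -69 - 7 = -76$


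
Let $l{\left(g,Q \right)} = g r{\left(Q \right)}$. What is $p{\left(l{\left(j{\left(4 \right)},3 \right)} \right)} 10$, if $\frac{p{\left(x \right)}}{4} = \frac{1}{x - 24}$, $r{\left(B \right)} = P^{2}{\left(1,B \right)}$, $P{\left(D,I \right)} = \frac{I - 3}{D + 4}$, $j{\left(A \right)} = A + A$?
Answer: $- \frac{5}{3} \approx -1.6667$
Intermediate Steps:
$j{\left(A \right)} = 2 A$
$P{\left(D,I \right)} = \frac{-3 + I}{4 + D}$
$r{\left(B \right)} = \left(- \frac{3}{5} + \frac{B}{5}\right)^{2}$ ($r{\left(B \right)} = \left(\frac{-3 + B}{4 + 1}\right)^{2} = \left(\frac{-3 + B}{5}\right)^{2} = \left(- \frac{3}{5} + \frac{B}{5}\right)^{2}$)
$l{\left(g,Q \right)} = \frac{g \left(-3 + Q\right)^{2}}{25}$ ($l{\left(g,Q \right)} = g \frac{\left(-3 + Q\right)^{2}}{25} = \frac{g \left(-3 + Q\right)^{2}}{25}$)
$p{\left(x \right)} = \frac{4}{-24 + x}$ ($p{\left(x \right)} = \frac{4}{x - 24} = \frac{4}{-24 + x}$)
$p{\left(l{\left(j{\left(4 \right)},3 \right)} \right)} 10 = \frac{4}{-24 + \frac{2 \cdot 4 \left(-3 + 3\right)^{2}}{25}} \cdot 10 = \frac{4}{-24 + \frac{1}{25} \cdot 8 \cdot 0^{2}} \cdot 10 = \frac{4}{-24 + \frac{1}{25} \cdot 8 \cdot 0} \cdot 10 = \frac{4}{-24 + 0} \cdot 10 = \frac{4}{-24} \cdot 10 = 4 \left(- \frac{1}{24}\right) 10 = \left(- \frac{1}{6}\right) 10 = - \frac{5}{3}$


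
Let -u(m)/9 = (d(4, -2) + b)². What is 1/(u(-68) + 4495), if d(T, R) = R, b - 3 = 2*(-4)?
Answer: 1/4054 ≈ 0.00024667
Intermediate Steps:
b = -5 (b = 3 + 2*(-4) = 3 - 8 = -5)
u(m) = -441 (u(m) = -9*(-2 - 5)² = -9*(-7)² = -9*49 = -441)
1/(u(-68) + 4495) = 1/(-441 + 4495) = 1/4054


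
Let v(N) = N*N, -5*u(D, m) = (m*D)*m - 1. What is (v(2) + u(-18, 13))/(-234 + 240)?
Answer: 1021/10 ≈ 102.10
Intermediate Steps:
u(D, m) = ⅕ - D*m²/5 (u(D, m) = -((m*D)*m - 1)/5 = -((D*m)*m - 1)/5 = -(D*m² - 1)/5 = -(-1 + D*m²)/5 = ⅕ - D*m²/5)
v(N) = N²
(v(2) + u(-18, 13))/(-234 + 240) = (2² + (⅕ - ⅕*(-18)*13²))/(-234 + 240) = (4 + (⅕ - ⅕*(-18)*169))/6 = (4 + (⅕ + 3042/5))*(⅙) = (4 + 3043/5)*(⅙) = (3063/5)*(⅙) = 1021/10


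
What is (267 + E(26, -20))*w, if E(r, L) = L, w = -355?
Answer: -87685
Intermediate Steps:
(267 + E(26, -20))*w = (267 - 20)*(-355) = 247*(-355) = -87685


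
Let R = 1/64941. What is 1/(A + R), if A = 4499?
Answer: 64941/292169560 ≈ 0.00022227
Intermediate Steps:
R = 1/64941 ≈ 1.5399e-5
1/(A + R) = 1/(4499 + 1/64941) = 1/(292169560/64941) = 64941/292169560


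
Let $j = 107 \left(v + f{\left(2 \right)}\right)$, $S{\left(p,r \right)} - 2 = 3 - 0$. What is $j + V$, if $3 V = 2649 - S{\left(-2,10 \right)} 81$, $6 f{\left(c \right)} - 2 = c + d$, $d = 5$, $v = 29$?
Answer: $\frac{8023}{2} \approx 4011.5$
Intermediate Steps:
$f{\left(c \right)} = \frac{7}{6} + \frac{c}{6}$ ($f{\left(c \right)} = \frac{1}{3} + \frac{c + 5}{6} = \frac{1}{3} + \frac{5 + c}{6} = \frac{1}{3} + \left(\frac{5}{6} + \frac{c}{6}\right) = \frac{7}{6} + \frac{c}{6}$)
$S{\left(p,r \right)} = 5$ ($S{\left(p,r \right)} = 2 + \left(3 - 0\right) = 2 + \left(3 + 0\right) = 2 + 3 = 5$)
$j = \frac{6527}{2}$ ($j = 107 \left(29 + \left(\frac{7}{6} + \frac{1}{6} \cdot 2\right)\right) = 107 \left(29 + \left(\frac{7}{6} + \frac{1}{3}\right)\right) = 107 \left(29 + \frac{3}{2}\right) = 107 \cdot \frac{61}{2} = \frac{6527}{2} \approx 3263.5$)
$V = 748$ ($V = \frac{2649 - 5 \cdot 81}{3} = \frac{2649 - 405}{3} = \frac{1}{3} \cdot 2244 = 748$)
$j + V = \frac{6527}{2} + 748 = \frac{8023}{2}$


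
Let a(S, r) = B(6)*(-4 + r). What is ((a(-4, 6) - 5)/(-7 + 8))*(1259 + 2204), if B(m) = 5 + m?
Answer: 58871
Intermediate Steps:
a(S, r) = -44 + 11*r (a(S, r) = (5 + 6)*(-4 + r) = 11*(-4 + r) = -44 + 11*r)
((a(-4, 6) - 5)/(-7 + 8))*(1259 + 2204) = (((-44 + 11*6) - 5)/(-7 + 8))*(1259 + 2204) = (((-44 + 66) - 5)/1)*3463 = ((22 - 5)*1)*3463 = (17*1)*3463 = 17*3463 = 58871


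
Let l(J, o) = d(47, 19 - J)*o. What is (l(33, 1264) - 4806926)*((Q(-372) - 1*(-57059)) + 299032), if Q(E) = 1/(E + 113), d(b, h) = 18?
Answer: -11925208997536/7 ≈ -1.7036e+12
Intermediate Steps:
Q(E) = 1/(113 + E)
l(J, o) = 18*o
(l(33, 1264) - 4806926)*((Q(-372) - 1*(-57059)) + 299032) = (18*1264 - 4806926)*((1/(113 - 372) - 1*(-57059)) + 299032) = (22752 - 4806926)*((1/(-259) + 57059) + 299032) = -4784174*((-1/259 + 57059) + 299032) = -4784174*(14778280/259 + 299032) = -4784174*92227568/259 = -11925208997536/7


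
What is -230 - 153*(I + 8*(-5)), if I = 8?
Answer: 4666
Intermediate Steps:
-230 - 153*(I + 8*(-5)) = -230 - 153*(8 + 8*(-5)) = -230 - 153*(8 - 40) = -230 - 153*(-32) = -230 + 4896 = 4666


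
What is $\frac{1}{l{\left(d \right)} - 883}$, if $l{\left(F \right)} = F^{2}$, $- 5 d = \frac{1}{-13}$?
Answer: $- \frac{4225}{3730674} \approx -0.0011325$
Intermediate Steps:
$d = \frac{1}{65}$ ($d = - \frac{1}{5 \left(-13\right)} = \left(- \frac{1}{5}\right) \left(- \frac{1}{13}\right) = \frac{1}{65} \approx 0.015385$)
$\frac{1}{l{\left(d \right)} - 883} = \frac{1}{\left(\frac{1}{65}\right)^{2} - 883} = \frac{1}{\frac{1}{4225} - 883} = \frac{1}{- \frac{3730674}{4225}} = - \frac{4225}{3730674}$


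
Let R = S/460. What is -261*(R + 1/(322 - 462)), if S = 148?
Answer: -264393/3220 ≈ -82.110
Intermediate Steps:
R = 37/115 (R = 148/460 = 148*(1/460) = 37/115 ≈ 0.32174)
-261*(R + 1/(322 - 462)) = -261*(37/115 + 1/(322 - 462)) = -261*(37/115 + 1/(-140)) = -261*(37/115 - 1/140) = -261*1013/3220 = -264393/3220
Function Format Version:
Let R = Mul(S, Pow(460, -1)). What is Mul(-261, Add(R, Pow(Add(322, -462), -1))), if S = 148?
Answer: Rational(-264393, 3220) ≈ -82.110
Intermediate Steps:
R = Rational(37, 115) (R = Mul(148, Pow(460, -1)) = Mul(148, Rational(1, 460)) = Rational(37, 115) ≈ 0.32174)
Mul(-261, Add(R, Pow(Add(322, -462), -1))) = Mul(-261, Add(Rational(37, 115), Pow(Add(322, -462), -1))) = Mul(-261, Add(Rational(37, 115), Pow(-140, -1))) = Mul(-261, Add(Rational(37, 115), Rational(-1, 140))) = Mul(-261, Rational(1013, 3220)) = Rational(-264393, 3220)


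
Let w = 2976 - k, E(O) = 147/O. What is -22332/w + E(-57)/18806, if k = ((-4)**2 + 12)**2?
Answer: -997455457/97904036 ≈ -10.188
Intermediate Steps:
k = 784 (k = (16 + 12)**2 = 28**2 = 784)
w = 2192 (w = 2976 - 1*784 = 2976 - 784 = 2192)
-22332/w + E(-57)/18806 = -22332/2192 + (147/(-57))/18806 = -22332*1/2192 + (147*(-1/57))*(1/18806) = -5583/548 - 49/19*1/18806 = -5583/548 - 49/357314 = -997455457/97904036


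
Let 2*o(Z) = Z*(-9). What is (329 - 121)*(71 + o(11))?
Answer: 4472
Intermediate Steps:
o(Z) = -9*Z/2 (o(Z) = (Z*(-9))/2 = (-9*Z)/2 = -9*Z/2)
(329 - 121)*(71 + o(11)) = (329 - 121)*(71 - 9/2*11) = 208*(71 - 99/2) = 208*(43/2) = 4472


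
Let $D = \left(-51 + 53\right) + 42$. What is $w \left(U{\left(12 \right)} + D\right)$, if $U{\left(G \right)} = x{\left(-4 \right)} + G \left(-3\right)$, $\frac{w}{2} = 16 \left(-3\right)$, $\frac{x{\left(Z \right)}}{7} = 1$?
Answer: $-1440$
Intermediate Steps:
$x{\left(Z \right)} = 7$ ($x{\left(Z \right)} = 7 \cdot 1 = 7$)
$D = 44$ ($D = 2 + 42 = 44$)
$w = -96$ ($w = 2 \cdot 16 \left(-3\right) = 2 \left(-48\right) = -96$)
$U{\left(G \right)} = 7 - 3 G$ ($U{\left(G \right)} = 7 + G \left(-3\right) = 7 - 3 G$)
$w \left(U{\left(12 \right)} + D\right) = - 96 \left(\left(7 - 36\right) + 44\right) = - 96 \left(-29 + 44\right) = \left(-96\right) 15 = -1440$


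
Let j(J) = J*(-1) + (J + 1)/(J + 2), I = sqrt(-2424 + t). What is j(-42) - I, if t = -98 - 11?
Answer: 1721/40 - I*sqrt(2533) ≈ 43.025 - 50.329*I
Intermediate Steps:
t = -109
I = I*sqrt(2533) (I = sqrt(-2424 - 109) = sqrt(-2533) = I*sqrt(2533) ≈ 50.329*I)
j(J) = -J + (1 + J)/(2 + J)
j(-42) - I = (1 - 1*(-42) - 1*(-42)**2)/(2 - 42) - I*sqrt(2533) = (1 + 42 - 1*1764)/(-40) - I*sqrt(2533) = -(1 + 42 - 1764)/40 - I*sqrt(2533) = -1/40*(-1721) - I*sqrt(2533) = 1721/40 - I*sqrt(2533)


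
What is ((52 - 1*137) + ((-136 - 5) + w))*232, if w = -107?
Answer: -77256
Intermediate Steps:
((52 - 1*137) + ((-136 - 5) + w))*232 = ((52 - 1*137) + ((-136 - 5) - 107))*232 = ((52 - 137) + (-141 - 107))*232 = (-85 - 248)*232 = -333*232 = -77256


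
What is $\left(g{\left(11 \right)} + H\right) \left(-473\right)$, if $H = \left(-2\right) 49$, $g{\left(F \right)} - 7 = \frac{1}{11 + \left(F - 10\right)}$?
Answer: $\frac{516043}{12} \approx 43004.0$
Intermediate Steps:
$g{\left(F \right)} = 7 + \frac{1}{1 + F}$ ($g{\left(F \right)} = 7 + \frac{1}{11 + \left(F - 10\right)} = 7 + \frac{1}{11 + \left(-10 + F\right)} = 7 + \frac{1}{1 + F}$)
$H = -98$
$\left(g{\left(11 \right)} + H\right) \left(-473\right) = \left(\frac{8 + 7 \cdot 11}{1 + 11} - 98\right) \left(-473\right) = \left(\frac{8 + 77}{12} - 98\right) \left(-473\right) = \left(\frac{1}{12} \cdot 85 - 98\right) \left(-473\right) = \left(\frac{85}{12} - 98\right) \left(-473\right) = \left(- \frac{1091}{12}\right) \left(-473\right) = \frac{516043}{12}$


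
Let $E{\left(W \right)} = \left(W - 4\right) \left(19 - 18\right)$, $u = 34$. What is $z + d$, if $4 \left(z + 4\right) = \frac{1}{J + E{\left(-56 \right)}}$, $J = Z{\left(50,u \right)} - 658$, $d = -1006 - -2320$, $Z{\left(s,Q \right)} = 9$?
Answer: $\frac{3715159}{2836} \approx 1310.0$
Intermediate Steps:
$E{\left(W \right)} = -4 + W$ ($E{\left(W \right)} = \left(-4 + W\right) 1 = -4 + W$)
$d = 1314$ ($d = -1006 + 2320 = 1314$)
$J = -649$ ($J = 9 - 658 = -649$)
$z = - \frac{11345}{2836}$ ($z = -4 + \frac{1}{4 \left(-649 - 60\right)} = -4 + \frac{1}{4 \left(-709\right)} = -4 + \frac{1}{4} \left(- \frac{1}{709}\right) = -4 - \frac{1}{2836} = - \frac{11345}{2836} \approx -4.0004$)
$z + d = - \frac{11345}{2836} + 1314 = \frac{3715159}{2836}$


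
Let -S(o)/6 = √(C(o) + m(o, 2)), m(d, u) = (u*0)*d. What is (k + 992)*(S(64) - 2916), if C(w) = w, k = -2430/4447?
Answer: -13068258216/4447 ≈ -2.9387e+6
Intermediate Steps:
k = -2430/4447 (k = -2430*1/4447 = -2430/4447 ≈ -0.54644)
m(d, u) = 0 (m(d, u) = 0*d = 0)
S(o) = -6*√o (S(o) = -6*√(o + 0) = -6*√o)
(k + 992)*(S(64) - 2916) = (-2430/4447 + 992)*(-6*√64 - 2916) = 4408994*(-6*8 - 2916)/4447 = 4408994*(-48 - 2916)/4447 = (4408994/4447)*(-2964) = -13068258216/4447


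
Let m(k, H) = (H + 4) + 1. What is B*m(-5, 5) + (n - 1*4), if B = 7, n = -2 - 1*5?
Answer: 59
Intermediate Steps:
n = -7 (n = -2 - 5 = -7)
m(k, H) = 5 + H (m(k, H) = (4 + H) + 1 = 5 + H)
B*m(-5, 5) + (n - 1*4) = 7*(5 + 5) + (-7 - 1*4) = 7*10 + (-7 - 4) = 70 - 11 = 59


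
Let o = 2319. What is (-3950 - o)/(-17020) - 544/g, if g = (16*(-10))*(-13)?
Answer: 23629/221260 ≈ 0.10679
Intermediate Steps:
g = 2080 (g = -160*(-13) = 2080)
(-3950 - o)/(-17020) - 544/g = (-3950 - 1*2319)/(-17020) - 544/2080 = (-3950 - 2319)*(-1/17020) - 544*1/2080 = -6269*(-1/17020) - 17/65 = 6269/17020 - 17/65 = 23629/221260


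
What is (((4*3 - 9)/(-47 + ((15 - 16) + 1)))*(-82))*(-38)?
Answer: -9348/47 ≈ -198.89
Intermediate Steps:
(((4*3 - 9)/(-47 + ((15 - 16) + 1)))*(-82))*(-38) = (((12 - 9)/(-47 + (-1 + 1)))*(-82))*(-38) = ((3/(-47 + 0))*(-82))*(-38) = ((3/(-47))*(-82))*(-38) = ((3*(-1/47))*(-82))*(-38) = -3/47*(-82)*(-38) = (246/47)*(-38) = -9348/47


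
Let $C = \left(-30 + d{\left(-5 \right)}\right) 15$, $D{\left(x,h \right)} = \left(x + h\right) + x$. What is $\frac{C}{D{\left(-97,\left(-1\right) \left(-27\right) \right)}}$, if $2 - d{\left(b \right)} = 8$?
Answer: $\frac{540}{167} \approx 3.2335$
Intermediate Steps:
$d{\left(b \right)} = -6$ ($d{\left(b \right)} = 2 - 8 = -6$)
$D{\left(x,h \right)} = h + 2 x$ ($D{\left(x,h \right)} = \left(h + x\right) + x = h + 2 x$)
$C = -540$ ($C = \left(-30 - 6\right) 15 = \left(-36\right) 15 = -540$)
$\frac{C}{D{\left(-97,\left(-1\right) \left(-27\right) \right)}} = - \frac{540}{\left(-1\right) \left(-27\right) + 2 \left(-97\right)} = - \frac{540}{27 - 194} = - \frac{540}{-167} = \left(-540\right) \left(- \frac{1}{167}\right) = \frac{540}{167}$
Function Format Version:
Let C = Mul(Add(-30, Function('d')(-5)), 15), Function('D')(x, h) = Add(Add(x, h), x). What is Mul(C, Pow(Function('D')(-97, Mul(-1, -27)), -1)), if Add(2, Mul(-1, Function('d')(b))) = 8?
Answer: Rational(540, 167) ≈ 3.2335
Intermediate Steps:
Function('d')(b) = -6 (Function('d')(b) = Add(2, Mul(-1, 8)) = Add(2, -8) = -6)
Function('D')(x, h) = Add(h, Mul(2, x)) (Function('D')(x, h) = Add(Add(h, x), x) = Add(h, Mul(2, x)))
C = -540 (C = Mul(Add(-30, -6), 15) = Mul(-36, 15) = -540)
Mul(C, Pow(Function('D')(-97, Mul(-1, -27)), -1)) = Mul(-540, Pow(Add(Mul(-1, -27), Mul(2, -97)), -1)) = Mul(-540, Pow(Add(27, -194), -1)) = Mul(-540, Pow(-167, -1)) = Mul(-540, Rational(-1, 167)) = Rational(540, 167)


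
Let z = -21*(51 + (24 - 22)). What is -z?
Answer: 1113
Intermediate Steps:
z = -1113 (z = -21*(51 + 2) = -21*53 = -1113)
-z = -1*(-1113) = 1113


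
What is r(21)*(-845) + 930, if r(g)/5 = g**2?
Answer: -1862295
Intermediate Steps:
r(g) = 5*g**2
r(21)*(-845) + 930 = (5*21**2)*(-845) + 930 = (5*441)*(-845) + 930 = 2205*(-845) + 930 = -1863225 + 930 = -1862295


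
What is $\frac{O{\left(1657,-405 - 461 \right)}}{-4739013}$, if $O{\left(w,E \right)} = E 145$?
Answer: $\frac{125570}{4739013} \approx 0.026497$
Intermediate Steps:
$O{\left(w,E \right)} = 145 E$
$\frac{O{\left(1657,-405 - 461 \right)}}{-4739013} = \frac{145 \left(-405 - 461\right)}{-4739013} = 145 \left(-866\right) \left(- \frac{1}{4739013}\right) = \left(-125570\right) \left(- \frac{1}{4739013}\right) = \frac{125570}{4739013}$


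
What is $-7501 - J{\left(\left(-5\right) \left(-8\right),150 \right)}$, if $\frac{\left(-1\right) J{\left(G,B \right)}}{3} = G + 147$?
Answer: $-6940$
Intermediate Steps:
$J{\left(G,B \right)} = -441 - 3 G$ ($J{\left(G,B \right)} = - 3 \left(G + 147\right) = - 3 \left(147 + G\right) = -441 - 3 G$)
$-7501 - J{\left(\left(-5\right) \left(-8\right),150 \right)} = -7501 - \left(-441 - 3 \left(\left(-5\right) \left(-8\right)\right)\right) = -7501 - \left(-441 - 120\right) = -7501 - -561 = -7501 + 561 = -6940$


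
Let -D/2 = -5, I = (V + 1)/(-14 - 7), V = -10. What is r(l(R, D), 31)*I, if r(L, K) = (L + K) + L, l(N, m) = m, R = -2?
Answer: 153/7 ≈ 21.857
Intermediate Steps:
I = 3/7 (I = (-10 + 1)/(-14 - 7) = -9/(-21) = -9*(-1/21) = 3/7 ≈ 0.42857)
D = 10 (D = -2*(-5) = 10)
r(L, K) = K + 2*L (r(L, K) = (K + L) + L = K + 2*L)
r(l(R, D), 31)*I = (31 + 2*10)*(3/7) = (31 + 20)*(3/7) = 51*(3/7) = 153/7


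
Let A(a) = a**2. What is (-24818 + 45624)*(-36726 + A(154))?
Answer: -270686060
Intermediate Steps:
(-24818 + 45624)*(-36726 + A(154)) = (-24818 + 45624)*(-36726 + 154**2) = 20806*(-36726 + 23716) = 20806*(-13010) = -270686060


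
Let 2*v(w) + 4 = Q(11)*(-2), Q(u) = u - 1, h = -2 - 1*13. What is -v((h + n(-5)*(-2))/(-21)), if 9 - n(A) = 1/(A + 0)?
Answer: 12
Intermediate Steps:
h = -15 (h = -2 - 13 = -15)
Q(u) = -1 + u
n(A) = 9 - 1/A (n(A) = 9 - 1/(A + 0) = 9 - 1/A)
v(w) = -12 (v(w) = -2 + ((-1 + 11)*(-2))/2 = -2 + (10*(-2))/2 = -2 + (½)*(-20) = -2 - 10 = -12)
-v((h + n(-5)*(-2))/(-21)) = -1*(-12) = 12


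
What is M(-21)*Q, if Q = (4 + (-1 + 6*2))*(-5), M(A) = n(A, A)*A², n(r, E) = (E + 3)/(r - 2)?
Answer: -595350/23 ≈ -25885.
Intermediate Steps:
n(r, E) = (3 + E)/(-2 + r)
M(A) = A²*(3 + A)/(-2 + A) (M(A) = ((3 + A)/(-2 + A))*A² = A²*(3 + A)/(-2 + A))
Q = -75 (Q = (4 + (-1 + 12))*(-5) = (4 + 11)*(-5) = 15*(-5) = -75)
M(-21)*Q = ((-21)²*(3 - 21)/(-2 - 21))*(-75) = (441*(-18)/(-23))*(-75) = (441*(-1/23)*(-18))*(-75) = (7938/23)*(-75) = -595350/23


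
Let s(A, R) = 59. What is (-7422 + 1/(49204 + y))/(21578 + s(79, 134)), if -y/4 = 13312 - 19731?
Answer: -555759359/1620178560 ≈ -0.34302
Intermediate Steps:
y = 25676 (y = -4*(13312 - 19731) = -4*(-6419) = 25676)
(-7422 + 1/(49204 + y))/(21578 + s(79, 134)) = (-7422 + 1/(49204 + 25676))/(21578 + 59) = (-7422 + 1/74880)/21637 = (-7422 + 1/74880)*(1/21637) = -555759359/74880*1/21637 = -555759359/1620178560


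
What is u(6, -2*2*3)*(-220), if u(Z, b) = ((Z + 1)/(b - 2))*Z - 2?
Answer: 1100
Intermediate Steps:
u(Z, b) = -2 + Z*(1 + Z)/(-2 + b) (u(Z, b) = ((1 + Z)/(-2 + b))*Z - 2 = Z*(1 + Z)/(-2 + b) - 2 = -2 + Z*(1 + Z)/(-2 + b))
u(6, -2*2*3)*(-220) = ((4 + 6 + 6² - 2*(-2*2)*3)/(-2 - 2*2*3))*(-220) = ((4 + 6 + 36 - (-8)*3)/(-2 - 4*3))*(-220) = ((4 + 6 + 36 - 2*(-12))/(-2 - 12))*(-220) = ((4 + 6 + 36 + 24)/(-14))*(-220) = -1/14*70*(-220) = -5*(-220) = 1100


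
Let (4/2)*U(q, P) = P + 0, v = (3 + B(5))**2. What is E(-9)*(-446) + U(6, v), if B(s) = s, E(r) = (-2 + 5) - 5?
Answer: 924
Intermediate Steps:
E(r) = -2 (E(r) = 3 - 5 = -2)
v = 64 (v = (3 + 5)**2 = 8**2 = 64)
U(q, P) = P/2 (U(q, P) = (P + 0)/2 = P/2)
E(-9)*(-446) + U(6, v) = -2*(-446) + (1/2)*64 = 892 + 32 = 924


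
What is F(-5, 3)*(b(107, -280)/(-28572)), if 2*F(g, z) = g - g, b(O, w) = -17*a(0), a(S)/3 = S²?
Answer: 0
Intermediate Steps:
a(S) = 3*S²
b(O, w) = 0 (b(O, w) = -51*0² = -51*0 = -17*0 = 0)
F(g, z) = 0 (F(g, z) = (g - g)/2 = (½)*0 = 0)
F(-5, 3)*(b(107, -280)/(-28572)) = 0*(0/(-28572)) = 0*(0*(-1/28572)) = 0*0 = 0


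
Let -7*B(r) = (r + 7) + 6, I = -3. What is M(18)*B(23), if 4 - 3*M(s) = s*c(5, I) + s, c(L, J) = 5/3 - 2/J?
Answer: 96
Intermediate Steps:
B(r) = -13/7 - r/7 (B(r) = -((r + 7) + 6)/7 = -((7 + r) + 6)/7 = -(13 + r)/7 = -13/7 - r/7)
c(L, J) = 5/3 - 2/J (c(L, J) = 5*(1/3) - 2/J = 5/3 - 2/J)
M(s) = 4/3 - 10*s/9 (M(s) = 4/3 - (s*(5/3 - 2/(-3)) + s)/3 = 4/3 - (s*(5/3 - 2*(-1/3)) + s)/3 = 4/3 - (s*(5/3 + 2/3) + s)/3 = 4/3 - (s*(7/3) + s)/3 = 4/3 - (7*s/3 + s)/3 = 4/3 - 10*s/9)
M(18)*B(23) = (4/3 - 10/9*18)*(-13/7 - 1/7*23) = (4/3 - 20)*(-13/7 - 23/7) = -56/3*(-36/7) = 96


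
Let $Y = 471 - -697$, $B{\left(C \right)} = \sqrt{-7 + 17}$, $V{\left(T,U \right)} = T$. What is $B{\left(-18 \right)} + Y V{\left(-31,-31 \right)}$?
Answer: $-36208 + \sqrt{10} \approx -36205.0$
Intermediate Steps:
$B{\left(C \right)} = \sqrt{10}$
$Y = 1168$ ($Y = 471 + 697 = 1168$)
$B{\left(-18 \right)} + Y V{\left(-31,-31 \right)} = \sqrt{10} + 1168 \left(-31\right) = \sqrt{10} - 36208 = -36208 + \sqrt{10}$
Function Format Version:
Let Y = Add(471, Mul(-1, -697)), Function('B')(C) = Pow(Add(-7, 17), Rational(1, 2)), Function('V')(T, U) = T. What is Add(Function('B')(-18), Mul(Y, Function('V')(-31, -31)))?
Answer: Add(-36208, Pow(10, Rational(1, 2))) ≈ -36205.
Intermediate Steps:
Function('B')(C) = Pow(10, Rational(1, 2))
Y = 1168 (Y = Add(471, 697) = 1168)
Add(Function('B')(-18), Mul(Y, Function('V')(-31, -31))) = Add(Pow(10, Rational(1, 2)), Mul(1168, -31)) = Add(Pow(10, Rational(1, 2)), -36208) = Add(-36208, Pow(10, Rational(1, 2)))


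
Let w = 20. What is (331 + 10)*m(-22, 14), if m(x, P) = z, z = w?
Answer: 6820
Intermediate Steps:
z = 20
m(x, P) = 20
(331 + 10)*m(-22, 14) = (331 + 10)*20 = 341*20 = 6820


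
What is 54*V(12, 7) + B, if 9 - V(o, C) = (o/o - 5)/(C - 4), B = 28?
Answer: 586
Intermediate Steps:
V(o, C) = 9 + 4/(-4 + C) (V(o, C) = 9 - (o/o - 5)/(C - 4) = 9 - (1 - 5)/(-4 + C) = 9 - (-4)/(-4 + C) = 9 + 4/(-4 + C))
54*V(12, 7) + B = 54*((-32 + 9*7)/(-4 + 7)) + 28 = 54*((-32 + 63)/3) + 28 = 54*((1/3)*31) + 28 = 54*(31/3) + 28 = 558 + 28 = 586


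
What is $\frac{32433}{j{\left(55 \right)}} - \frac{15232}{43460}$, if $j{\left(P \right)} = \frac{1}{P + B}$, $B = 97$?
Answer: $\frac{53562447032}{10865} \approx 4.9298 \cdot 10^{6}$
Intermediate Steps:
$j{\left(P \right)} = \frac{1}{97 + P}$ ($j{\left(P \right)} = \frac{1}{P + 97} = \frac{1}{97 + P}$)
$\frac{32433}{j{\left(55 \right)}} - \frac{15232}{43460} = \frac{32433}{\frac{1}{97 + 55}} - \frac{15232}{43460} = \frac{32433}{\frac{1}{152}} - \frac{3808}{10865} = 32433 \frac{1}{\frac{1}{152}} - \frac{3808}{10865} = 32433 \cdot 152 - \frac{3808}{10865} = 4929816 - \frac{3808}{10865} = \frac{53562447032}{10865}$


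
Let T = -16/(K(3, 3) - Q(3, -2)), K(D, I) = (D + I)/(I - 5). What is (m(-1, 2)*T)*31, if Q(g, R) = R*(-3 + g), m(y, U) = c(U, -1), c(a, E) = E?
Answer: -496/3 ≈ -165.33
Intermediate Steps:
m(y, U) = -1
K(D, I) = (D + I)/(-5 + I)
T = 16/3 (T = -16/((3 + 3)/(-5 + 3) - (-2)*(-3 + 3)) = -16/(6/(-2) - (-2)*0) = -16/(-1/2*6 - 1*0) = -16/(-3 + 0) = -16/(-3) = -16*(-1/3) = 16/3 ≈ 5.3333)
(m(-1, 2)*T)*31 = -1*16/3*31 = -16/3*31 = -496/3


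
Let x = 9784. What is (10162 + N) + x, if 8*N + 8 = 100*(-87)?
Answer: 37715/2 ≈ 18858.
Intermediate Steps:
N = -2177/2 (N = -1 + (100*(-87))/8 = -1 + (⅛)*(-8700) = -1 - 2175/2 = -2177/2 ≈ -1088.5)
(10162 + N) + x = (10162 - 2177/2) + 9784 = 18147/2 + 9784 = 37715/2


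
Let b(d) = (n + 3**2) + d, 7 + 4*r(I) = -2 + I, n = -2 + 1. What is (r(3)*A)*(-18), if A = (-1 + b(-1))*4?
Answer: 648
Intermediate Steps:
n = -1
r(I) = -9/4 + I/4 (r(I) = -7/4 + (-2 + I)/4 = -7/4 + (-1/2 + I/4) = -9/4 + I/4)
b(d) = 8 + d (b(d) = (-1 + 3**2) + d = (-1 + 9) + d = 8 + d)
A = 24 (A = (-1 + (8 - 1))*4 = (-1 + 7)*4 = 6*4 = 24)
(r(3)*A)*(-18) = ((-9/4 + (1/4)*3)*24)*(-18) = ((-9/4 + 3/4)*24)*(-18) = -3/2*24*(-18) = -36*(-18) = 648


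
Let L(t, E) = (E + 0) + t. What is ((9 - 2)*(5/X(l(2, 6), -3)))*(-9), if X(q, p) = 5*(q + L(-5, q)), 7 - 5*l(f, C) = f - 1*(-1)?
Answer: 315/17 ≈ 18.529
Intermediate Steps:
L(t, E) = E + t
l(f, C) = 6/5 - f/5 (l(f, C) = 7/5 - (f - 1*(-1))/5 = 7/5 - (f + 1)/5 = 7/5 - (1 + f)/5 = 7/5 + (-⅕ - f/5) = 6/5 - f/5)
X(q, p) = -25 + 10*q (X(q, p) = 5*(q + (q - 5)) = 5*(q + (-5 + q)) = 5*(-5 + 2*q) = -25 + 10*q)
((9 - 2)*(5/X(l(2, 6), -3)))*(-9) = ((9 - 2)*(5/(-25 + 10*(6/5 - ⅕*2))))*(-9) = (7*(5/(-25 + 10*(6/5 - ⅖))))*(-9) = (7*(5/(-25 + 10*(⅘))))*(-9) = (7*(5/(-25 + 8)))*(-9) = (7*(5/(-17)))*(-9) = (7*(5*(-1/17)))*(-9) = (7*(-5/17))*(-9) = -35/17*(-9) = 315/17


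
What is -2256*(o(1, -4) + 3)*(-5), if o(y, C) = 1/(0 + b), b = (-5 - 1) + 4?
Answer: 28200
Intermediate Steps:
b = -2 (b = -6 + 4 = -2)
o(y, C) = -½ (o(y, C) = 1/(0 - 2) = 1/(-2) = -½)
-2256*(o(1, -4) + 3)*(-5) = -2256*(-½ + 3)*(-5) = -5640*(-5) = -2256*(-25/2) = 28200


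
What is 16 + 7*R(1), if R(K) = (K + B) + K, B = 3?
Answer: 51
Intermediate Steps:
R(K) = 3 + 2*K (R(K) = (K + 3) + K = (3 + K) + K = 3 + 2*K)
16 + 7*R(1) = 16 + 7*(3 + 2*1) = 16 + 7*(3 + 2) = 16 + 7*5 = 16 + 35 = 51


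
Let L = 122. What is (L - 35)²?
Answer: 7569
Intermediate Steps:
(L - 35)² = (122 - 35)² = 87² = 7569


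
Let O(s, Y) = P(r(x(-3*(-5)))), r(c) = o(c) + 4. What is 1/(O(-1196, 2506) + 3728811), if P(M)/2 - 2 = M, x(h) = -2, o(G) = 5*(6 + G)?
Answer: 1/3728863 ≈ 2.6818e-7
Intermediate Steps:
o(G) = 30 + 5*G
r(c) = 34 + 5*c (r(c) = (30 + 5*c) + 4 = 34 + 5*c)
P(M) = 4 + 2*M
O(s, Y) = 52 (O(s, Y) = 4 + 2*(34 + 5*(-2)) = 4 + 2*(34 - 10) = 4 + 2*24 = 4 + 48 = 52)
1/(O(-1196, 2506) + 3728811) = 1/(52 + 3728811) = 1/3728863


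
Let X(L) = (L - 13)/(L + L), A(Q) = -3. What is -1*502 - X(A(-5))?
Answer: -1514/3 ≈ -504.67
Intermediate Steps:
X(L) = (-13 + L)/(2*L) (X(L) = (-13 + L)/((2*L)) = (-13 + L)*(1/(2*L)) = (-13 + L)/(2*L))
-1*502 - X(A(-5)) = -1*502 - (-13 - 3)/(2*(-3)) = -502 - (-1)*(-16)/(2*3) = -502 - 1*8/3 = -502 - 8/3 = -1514/3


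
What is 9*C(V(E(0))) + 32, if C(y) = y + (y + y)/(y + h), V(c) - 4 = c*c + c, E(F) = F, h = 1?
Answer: 412/5 ≈ 82.400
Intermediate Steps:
V(c) = 4 + c + c² (V(c) = 4 + (c*c + c) = 4 + (c² + c) = 4 + (c + c²) = 4 + c + c²)
C(y) = y + 2*y/(1 + y) (C(y) = y + (y + y)/(y + 1) = y + (2*y)/(1 + y) = y + 2*y/(1 + y))
9*C(V(E(0))) + 32 = 9*((4 + 0 + 0²)*(3 + (4 + 0 + 0²))/(1 + (4 + 0 + 0²))) + 32 = 9*((4 + 0 + 0)*(3 + (4 + 0 + 0))/(1 + (4 + 0 + 0))) + 32 = 9*(4*(3 + 4)/(1 + 4)) + 32 = 9*(4*7/5) + 32 = 9*(4*(⅕)*7) + 32 = 9*(28/5) + 32 = 252/5 + 32 = 412/5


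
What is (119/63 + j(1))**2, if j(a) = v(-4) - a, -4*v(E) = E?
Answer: 289/81 ≈ 3.5679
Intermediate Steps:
v(E) = -E/4
j(a) = 1 - a (j(a) = -1/4*(-4) - a = 1 - a)
(119/63 + j(1))**2 = (119/63 + (1 - 1*1))**2 = (119*(1/63) + (1 - 1))**2 = (17/9 + 0)**2 = (17/9)**2 = 289/81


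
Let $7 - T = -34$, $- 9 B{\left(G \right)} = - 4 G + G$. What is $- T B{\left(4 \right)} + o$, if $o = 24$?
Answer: $- \frac{92}{3} \approx -30.667$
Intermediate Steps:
$B{\left(G \right)} = \frac{G}{3}$ ($B{\left(G \right)} = - \frac{- 4 G + G}{9} = - \frac{\left(-3\right) G}{9} = \frac{G}{3}$)
$T = 41$ ($T = 7 - -34 = 7 + 34 = 41$)
$- T B{\left(4 \right)} + o = \left(-1\right) 41 \cdot \frac{1}{3} \cdot 4 + 24 = \left(-41\right) \frac{4}{3} + 24 = - \frac{164}{3} + 24 = - \frac{92}{3}$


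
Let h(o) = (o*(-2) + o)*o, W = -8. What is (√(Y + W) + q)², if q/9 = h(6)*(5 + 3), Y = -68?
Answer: 6718388 - 10368*I*√19 ≈ 6.7184e+6 - 45193.0*I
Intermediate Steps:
h(o) = -o² (h(o) = (-2*o + o)*o = (-o)*o = -o²)
q = -2592 (q = 9*((-1*6²)*(5 + 3)) = 9*(-1*36*8) = 9*(-36*8) = 9*(-288) = -2592)
(√(Y + W) + q)² = (√(-68 - 8) - 2592)² = (√(-76) - 2592)² = (2*I*√19 - 2592)² = (-2592 + 2*I*√19)²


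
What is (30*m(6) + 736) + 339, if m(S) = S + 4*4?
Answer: 1735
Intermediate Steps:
m(S) = 16 + S (m(S) = S + 16 = 16 + S)
(30*m(6) + 736) + 339 = (30*(16 + 6) + 736) + 339 = (30*22 + 736) + 339 = (660 + 736) + 339 = 1396 + 339 = 1735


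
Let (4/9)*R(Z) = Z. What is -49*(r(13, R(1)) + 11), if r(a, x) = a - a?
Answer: -539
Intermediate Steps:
R(Z) = 9*Z/4
r(a, x) = 0
-49*(r(13, R(1)) + 11) = -49*(0 + 11) = -49*11 = -539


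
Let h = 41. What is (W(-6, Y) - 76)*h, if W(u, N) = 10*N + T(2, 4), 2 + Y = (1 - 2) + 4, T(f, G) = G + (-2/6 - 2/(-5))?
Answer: -38089/15 ≈ -2539.3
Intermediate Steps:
T(f, G) = 1/15 + G (T(f, G) = G + (-2*1/6 - 2*(-1/5)) = G + (-1/3 + 2/5) = G + 1/15 = 1/15 + G)
Y = 1 (Y = -2 + ((1 - 2) + 4) = -2 + (-1 + 4) = -2 + 3 = 1)
W(u, N) = 61/15 + 10*N (W(u, N) = 10*N + (1/15 + 4) = 10*N + 61/15 = 61/15 + 10*N)
(W(-6, Y) - 76)*h = ((61/15 + 10*1) - 76)*41 = ((61/15 + 10) - 76)*41 = (211/15 - 76)*41 = -929/15*41 = -38089/15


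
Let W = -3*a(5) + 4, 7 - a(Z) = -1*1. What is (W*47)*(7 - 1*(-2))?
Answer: -8460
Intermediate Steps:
a(Z) = 8 (a(Z) = 7 - (-1) = 7 - 1*(-1) = 7 + 1 = 8)
W = -20 (W = -3*8 + 4 = -24 + 4 = -20)
(W*47)*(7 - 1*(-2)) = (-20*47)*(7 - 1*(-2)) = -940*(7 + 2) = -940*9 = -8460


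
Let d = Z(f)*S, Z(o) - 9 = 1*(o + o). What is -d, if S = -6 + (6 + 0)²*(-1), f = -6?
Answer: -126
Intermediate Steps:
Z(o) = 9 + 2*o (Z(o) = 9 + 1*(o + o) = 9 + 1*(2*o) = 9 + 2*o)
S = -42 (S = -6 + 6²*(-1) = -6 + 36*(-1) = -6 - 36 = -42)
d = 126 (d = (9 + 2*(-6))*(-42) = (9 - 12)*(-42) = -3*(-42) = 126)
-d = -1*126 = -126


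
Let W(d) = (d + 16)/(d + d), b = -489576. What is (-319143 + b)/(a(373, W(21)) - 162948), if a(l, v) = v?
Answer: 33966198/6843779 ≈ 4.9631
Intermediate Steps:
W(d) = (16 + d)/(2*d) (W(d) = (16 + d)/((2*d)) = (16 + d)*(1/(2*d)) = (16 + d)/(2*d))
(-319143 + b)/(a(373, W(21)) - 162948) = (-319143 - 489576)/((1/2)*(16 + 21)/21 - 162948) = -808719/((1/2)*(1/21)*37 - 162948) = -808719/(37/42 - 162948) = -808719/(-6843779/42) = -808719*(-42/6843779) = 33966198/6843779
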